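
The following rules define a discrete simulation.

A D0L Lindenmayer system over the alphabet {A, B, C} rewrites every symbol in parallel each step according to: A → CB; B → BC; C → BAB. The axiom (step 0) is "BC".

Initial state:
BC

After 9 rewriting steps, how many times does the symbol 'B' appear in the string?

gen 0: BC
gen 1: BCBAB
gen 2: BCBABBCCBBC
gen 3: BCBABBCCBBCBCBABBABBCBCBAB
gen 4: BCBABBCCBBCBCBABBABBCBCBABBCBABBCCBBCBCCBBCBCBABBCBABBCCBBC
gen 5: BCBABBCCBBCBCBABBABBCBCBABBCBABBCCBBCBCCBBCBCBABBCBABBCCBB…CBCBABBCBABBABBCBCBABBCBABBCCBBCBCBABBCCBBCBCBABBABBCBCBAB  (len 137)
gen 6: BCBABBCCBBCBCBABBABBCBCBABBCBABBCCBBCBCCBBCBCBABBCBABBCCBB…CBABBCCBBCBCBABBABBCBCBABBCBABBCCBBCBCCBBCBCBABBCBABBCCBBC  (len 314)
gen 7: BCBABBCCBBCBCBABBABBCBCBABBCBABBCCBBCBCCBBCBCBABBCBABBCCBB…CBCBABBCBABBABBCBCBABBCBABBCCBBCBCBABBCCBBCBCBABBABBCBCBAB  (len 725)
gen 8: BCBABBCCBBCBCBABBABBCBCBABBCBABBCCBBCBCCBBCBCBABBCBABBCCBB…CBABBCCBBCBCBABBABBCBCBABBCBABBCCBBCBCCBBCBCBABBCBABBCCBBC  (len 1667)
gen 9: BCBABBCCBBCBCBABBABBCBCBABBCBABBCCBBCBCCBBCBCBABBCBABBCCBB…CBCBABBCBABBABBCBCBABBCBABBCCBBCBCBABBCCBBCBCBABBABBCBCBAB  (len 3842)

2175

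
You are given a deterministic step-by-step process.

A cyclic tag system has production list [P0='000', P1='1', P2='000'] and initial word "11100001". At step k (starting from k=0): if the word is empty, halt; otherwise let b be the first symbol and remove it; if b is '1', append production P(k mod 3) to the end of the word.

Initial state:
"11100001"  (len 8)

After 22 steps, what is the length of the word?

0

0) "11100001"  (len 8)
1) "1100001000"  (len 10)
2) "1000010001"  (len 10)
3) "000010001000"  (len 12)
4) "00010001000"  (len 11)
5) "0010001000"  (len 10)
6) "010001000"  (len 9)
7) "10001000"  (len 8)
8) "00010001"  (len 8)
9) "0010001"  (len 7)
10) "010001"  (len 6)
11) "10001"  (len 5)
12) "0001000"  (len 7)
13) "001000"  (len 6)
14) "01000"  (len 5)
15) "1000"  (len 4)
16) "000000"  (len 6)
17) "00000"  (len 5)
18) "0000"  (len 4)
19) "000"  (len 3)
20) "00"  (len 2)
21) "0"  (len 1)
22) (halted — word empty)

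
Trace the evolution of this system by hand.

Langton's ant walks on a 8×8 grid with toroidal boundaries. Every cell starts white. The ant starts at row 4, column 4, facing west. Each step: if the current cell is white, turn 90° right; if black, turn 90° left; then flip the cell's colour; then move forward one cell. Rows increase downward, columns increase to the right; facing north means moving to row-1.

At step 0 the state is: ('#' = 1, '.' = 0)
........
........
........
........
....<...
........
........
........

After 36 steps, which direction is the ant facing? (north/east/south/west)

t=0: ........
........
........
........
....<...
........
........
........
t=1: ........
........
........
....^...
....#...
........
........
........
t=2: ........
........
........
....#>..
....#...
........
........
........
t=3: ........
........
........
....##..
....#v..
........
........
........
t=4: ........
........
........
....##..
....<#..
........
........
........
t=5: ........
........
........
....##..
.....#..
....v...
........
........
t=6: ........
........
........
....##..
.....#..
...<#...
........
........
t=7: ........
........
........
....##..
...^.#..
...##...
........
........
t=8: ........
........
........
....##..
...#>#..
...##...
........
........
t=9: ........
........
........
....##..
...###..
...#v...
........
........
t=10: ........
........
........
....##..
...###..
...#.>..
........
........
t=11: ........
........
........
....##..
...###..
...#.#..
.....v..
........
t=12: ........
........
........
....##..
...###..
...#.#..
....<#..
........
t=13: ........
........
........
....##..
...###..
...#^#..
....##..
........
t=14: ........
........
........
....##..
...###..
...##>..
....##..
........
t=15: ........
........
........
....##..
...##^..
...##...
....##..
........
t=16: ........
........
........
....##..
...#<...
...##...
....##..
........
t=17: ........
........
........
....##..
...#....
...#v...
....##..
........
t=18: ........
........
........
....##..
...#....
...#.>..
....##..
........
t=19: ........
........
........
....##..
...#....
...#.#..
....#v..
........
t=20: ........
........
........
....##..
...#....
...#.#..
....#.>.
........
t=21: ........
........
........
....##..
...#....
...#.#..
....#.#.
......v.
t=22: ........
........
........
....##..
...#....
...#.#..
....#.#.
.....<#.
t=23: ........
........
........
....##..
...#....
...#.#..
....#^#.
.....##.
t=24: ........
........
........
....##..
...#....
...#.#..
....##>.
.....##.
t=25: ........
........
........
....##..
...#....
...#.#^.
....##..
.....##.
t=26: ........
........
........
....##..
...#....
...#.##>
....##..
.....##.
t=27: ........
........
........
....##..
...#....
...#.###
....##.v
.....##.
t=28: ........
........
........
....##..
...#....
...#.###
....##<#
.....##.
t=29: ........
........
........
....##..
...#....
...#.#^#
....####
.....##.
t=30: ........
........
........
....##..
...#....
...#.<.#
....####
.....##.
t=31: ........
........
........
....##..
...#....
...#...#
....#v##
.....##.
t=32: ........
........
........
....##..
...#....
...#...#
....#.>#
.....##.
t=33: ........
........
........
....##..
...#....
...#..^#
....#..#
.....##.
t=34: ........
........
........
....##..
...#....
...#..#>
....#..#
.....##.
t=35: ........
........
........
....##..
...#...^
...#..#.
....#..#
.....##.
t=36: ........
........
........
....##..
>..#...#
...#..#.
....#..#
.....##.

east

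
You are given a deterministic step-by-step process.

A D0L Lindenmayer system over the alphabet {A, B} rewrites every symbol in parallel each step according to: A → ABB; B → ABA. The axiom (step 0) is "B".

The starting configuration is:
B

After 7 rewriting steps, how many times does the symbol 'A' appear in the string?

1094

t=0: B
t=1: ABA
t=2: ABBABAABB
t=3: ABBABAABAABBABAABBABBABAABA
t=4: ABBABAABAABBABAABBABBABAABBABBABAABAABBABAABBABBABAABAABBABAABAABBABAABBABBABAABB
t=5: ABBABAABAABBABAABBABBABAABBABBABAABAABBABAABBABBABAABAABBA…AABBABBABAABAABBABAABBABBABAABAABBABAABAABBABAABBABBABAABA  (len 243)
t=6: ABBABAABAABBABAABBABBABAABBABBABAABAABBABAABBABBABAABAABBA…AABBABBABAABAABBABAABBABBABAABAABBABAABAABBABAABBABBABAABB  (len 729)
t=7: ABBABAABAABBABAABBABBABAABBABBABAABAABBABAABBABBABAABAABBA…AABBABBABAABAABBABAABBABBABAABAABBABAABAABBABAABBABBABAABA  (len 2187)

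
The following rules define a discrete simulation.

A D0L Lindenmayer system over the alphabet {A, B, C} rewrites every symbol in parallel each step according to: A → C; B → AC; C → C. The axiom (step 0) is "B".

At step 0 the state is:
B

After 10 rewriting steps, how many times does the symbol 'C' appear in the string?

[0] B
[1] AC
[2] CC
[3] CC
[4] CC
[5] CC
[6] CC
[7] CC
[8] CC
[9] CC
[10] CC

2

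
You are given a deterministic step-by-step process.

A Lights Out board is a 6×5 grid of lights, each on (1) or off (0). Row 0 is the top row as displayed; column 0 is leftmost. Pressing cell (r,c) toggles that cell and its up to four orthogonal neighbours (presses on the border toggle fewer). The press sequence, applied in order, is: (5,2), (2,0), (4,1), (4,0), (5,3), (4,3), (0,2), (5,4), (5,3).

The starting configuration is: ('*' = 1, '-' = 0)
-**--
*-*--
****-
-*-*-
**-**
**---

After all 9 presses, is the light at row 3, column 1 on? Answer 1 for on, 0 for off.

0

step 0: -**--
*-*--
****-
-*-*-
**-**
**---
step 1: -**--
*-*--
****-
-*-*-
*****
*-**-
step 2: -**--
--*--
--**-
**-*-
*****
*-**-
step 3: -**--
--*--
--**-
*--*-
---**
****-
step 4: -**--
--*--
--**-
---*-
**-**
-***-
step 5: -**--
--*--
--**-
---*-
**--*
-*--*
step 6: -**--
--*--
--**-
-----
****-
-*-**
step 7: ---*-
-----
--**-
-----
****-
-*-**
step 8: ---*-
-----
--**-
-----
*****
-*---
step 9: ---*-
-----
--**-
-----
***-*
-****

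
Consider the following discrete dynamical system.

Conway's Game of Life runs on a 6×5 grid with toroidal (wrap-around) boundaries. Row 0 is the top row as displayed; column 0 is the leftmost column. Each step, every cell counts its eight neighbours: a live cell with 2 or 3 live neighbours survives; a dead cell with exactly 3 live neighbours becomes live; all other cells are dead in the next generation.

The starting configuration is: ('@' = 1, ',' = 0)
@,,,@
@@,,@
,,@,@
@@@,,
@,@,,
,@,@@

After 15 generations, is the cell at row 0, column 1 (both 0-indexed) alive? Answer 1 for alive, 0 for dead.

step 0: @,,,@
@@,,@
,,@,@
@@@,,
@,@,,
,@,@@
step 1: ,,@,,
,@,,,
,,@,@
@,@,@
,,,,,
,@@@,
step 2: ,,,@,
,@@@,
,,@,@
@@,,@
@,,,@
,@@@,
step 3: ,,,,@
,@,,@
,,,,@
,@,,,
,,,,,
@@@@,
step 4: ,,,,@
,,,@@
,,,,,
,,,,,
@,,,,
@@@@@
step 5: ,@,,,
,,,@@
,,,,,
,,,,,
@,@@,
,@@@,
step 6: @@,,@
,,,,,
,,,,,
,,,,,
,,,@@
@,,@@
step 7: ,@,@,
@,,,,
,,,,,
,,,,,
@,,@,
,@@,,
step 8: @@,,,
,,,,,
,,,,,
,,,,,
,@@,,
@@,@@
step 9: ,@@,,
,,,,,
,,,,,
,,,,,
,@@@@
,,,@@
step 10: ,,@@,
,,,,,
,,,,,
,,@@,
@,@,@
,,,,@
step 11: ,,,@,
,,,,,
,,,,,
,@@@@
@@@,@
@@@,@
step 12: @@@@@
,,,,,
,,@@,
,,,,@
,,,,,
,,,,,
step 13: @@@@@
@,,,,
,,,@,
,,,@,
,,,,,
@@@@@
step 14: ,,,,,
@,,,,
,,,,@
,,,,,
@@,,,
,,,,,
step 15: ,,,,,
,,,,,
,,,,,
@,,,,
,,,,,
,,,,,

0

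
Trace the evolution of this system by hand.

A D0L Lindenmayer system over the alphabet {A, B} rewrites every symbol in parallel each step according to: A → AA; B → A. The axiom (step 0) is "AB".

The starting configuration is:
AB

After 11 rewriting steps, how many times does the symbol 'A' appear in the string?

step 0: AB
step 1: AAA
step 2: AAAAAA
step 3: AAAAAAAAAAAA
step 4: AAAAAAAAAAAAAAAAAAAAAAAA
step 5: AAAAAAAAAAAAAAAAAAAAAAAAAAAAAAAAAAAAAAAAAAAAAAAA
step 6: AAAAAAAAAAAAAAAAAAAAAAAAAAAAAAAAAAAAAAAAAAAAAAAAAAAAAAAAAAAAAAAAAAAAAAAAAAAAAAAAAAAAAAAAAAAAAAAA
step 7: AAAAAAAAAAAAAAAAAAAAAAAAAAAAAAAAAAAAAAAAAAAAAAAAAAAAAAAAAA…AAAAAAAAAAAAAAAAAAAAAAAAAAAAAAAAAAAAAAAAAAAAAAAAAAAAAAAAAA  (len 192)
step 8: AAAAAAAAAAAAAAAAAAAAAAAAAAAAAAAAAAAAAAAAAAAAAAAAAAAAAAAAAA…AAAAAAAAAAAAAAAAAAAAAAAAAAAAAAAAAAAAAAAAAAAAAAAAAAAAAAAAAA  (len 384)
step 9: AAAAAAAAAAAAAAAAAAAAAAAAAAAAAAAAAAAAAAAAAAAAAAAAAAAAAAAAAA…AAAAAAAAAAAAAAAAAAAAAAAAAAAAAAAAAAAAAAAAAAAAAAAAAAAAAAAAAA  (len 768)
step 10: AAAAAAAAAAAAAAAAAAAAAAAAAAAAAAAAAAAAAAAAAAAAAAAAAAAAAAAAAA…AAAAAAAAAAAAAAAAAAAAAAAAAAAAAAAAAAAAAAAAAAAAAAAAAAAAAAAAAA  (len 1536)
step 11: AAAAAAAAAAAAAAAAAAAAAAAAAAAAAAAAAAAAAAAAAAAAAAAAAAAAAAAAAA…AAAAAAAAAAAAAAAAAAAAAAAAAAAAAAAAAAAAAAAAAAAAAAAAAAAAAAAAAA  (len 3072)

3072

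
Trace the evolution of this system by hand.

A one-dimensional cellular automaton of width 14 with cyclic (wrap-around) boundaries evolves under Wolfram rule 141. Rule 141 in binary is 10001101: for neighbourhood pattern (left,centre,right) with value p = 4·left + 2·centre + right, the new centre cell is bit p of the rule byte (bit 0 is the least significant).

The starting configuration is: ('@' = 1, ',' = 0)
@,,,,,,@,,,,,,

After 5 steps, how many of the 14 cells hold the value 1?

step 0: @,,,,,,@,,,,,,
step 1: @,@@@@,@,@@@@,
step 2: @,@@@,,@,@@@,,
step 3: @,@@,,,@,@@,,,
step 4: @,@,,@,@,@,,@,
step 5: @,@,,@,@,@,,@,

6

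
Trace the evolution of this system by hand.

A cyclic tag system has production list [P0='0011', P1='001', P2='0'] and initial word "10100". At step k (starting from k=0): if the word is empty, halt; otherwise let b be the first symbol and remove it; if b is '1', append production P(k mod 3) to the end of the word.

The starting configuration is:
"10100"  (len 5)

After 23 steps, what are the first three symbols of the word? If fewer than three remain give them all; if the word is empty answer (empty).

(empty)

t=0: "10100"  (len 5)
t=1: "01000011"  (len 8)
t=2: "1000011"  (len 7)
t=3: "0000110"  (len 7)
t=4: "000110"  (len 6)
t=5: "00110"  (len 5)
t=6: "0110"  (len 4)
t=7: "110"  (len 3)
t=8: "10001"  (len 5)
t=9: "00010"  (len 5)
t=10: "0010"  (len 4)
t=11: "010"  (len 3)
t=12: "10"  (len 2)
t=13: "00011"  (len 5)
t=14: "0011"  (len 4)
t=15: "011"  (len 3)
t=16: "11"  (len 2)
t=17: "1001"  (len 4)
t=18: "0010"  (len 4)
t=19: "010"  (len 3)
t=20: "10"  (len 2)
t=21: "00"  (len 2)
t=22: "0"  (len 1)
t=23: (halted — word empty)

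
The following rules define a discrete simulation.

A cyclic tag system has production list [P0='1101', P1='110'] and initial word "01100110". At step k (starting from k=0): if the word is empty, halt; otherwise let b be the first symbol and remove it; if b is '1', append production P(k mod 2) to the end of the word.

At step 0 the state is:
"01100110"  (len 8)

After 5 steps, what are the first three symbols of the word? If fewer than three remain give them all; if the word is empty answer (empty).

110

0) "01100110"  (len 8)
1) "1100110"  (len 7)
2) "100110110"  (len 9)
3) "001101101101"  (len 12)
4) "01101101101"  (len 11)
5) "1101101101"  (len 10)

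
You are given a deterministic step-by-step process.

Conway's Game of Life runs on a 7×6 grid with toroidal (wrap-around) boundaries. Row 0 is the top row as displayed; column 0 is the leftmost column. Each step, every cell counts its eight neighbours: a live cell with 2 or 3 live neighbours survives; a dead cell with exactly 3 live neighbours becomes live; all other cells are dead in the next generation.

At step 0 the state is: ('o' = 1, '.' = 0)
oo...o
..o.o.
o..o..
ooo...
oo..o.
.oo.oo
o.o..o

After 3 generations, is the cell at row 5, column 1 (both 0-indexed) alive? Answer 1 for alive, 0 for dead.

1

step 0: oo...o
..o.o.
o..o..
ooo...
oo..o.
.oo.oo
o.o..o
step 1: ..ooo.
..ooo.
o..o.o
..oo..
....o.
..o.o.
..oo..
step 2: .o....
.o....
.o...o
..oo.o
..o.o.
..o.o.
.o....
step 3: ooo...
.oo...
.o..o.
oooo.o
.oo.oo
.oo...
.oo...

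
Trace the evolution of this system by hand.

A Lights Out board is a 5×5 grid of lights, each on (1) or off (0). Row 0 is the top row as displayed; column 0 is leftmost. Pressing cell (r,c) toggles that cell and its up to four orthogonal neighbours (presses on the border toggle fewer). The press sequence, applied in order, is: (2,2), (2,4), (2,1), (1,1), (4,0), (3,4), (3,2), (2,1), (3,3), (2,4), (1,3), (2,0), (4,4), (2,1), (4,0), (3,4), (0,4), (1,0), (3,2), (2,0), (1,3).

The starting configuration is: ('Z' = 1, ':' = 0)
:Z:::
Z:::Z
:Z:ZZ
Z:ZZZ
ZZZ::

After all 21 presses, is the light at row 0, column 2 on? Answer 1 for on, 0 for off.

0

gen 0: :Z:::
Z:::Z
:Z:ZZ
Z:ZZZ
ZZZ::
gen 1: :Z:::
Z:Z:Z
::Z:Z
Z::ZZ
ZZZ::
gen 2: :Z:::
Z:Z::
::ZZ:
Z::Z:
ZZZ::
gen 3: :Z:::
ZZZ::
ZZ:Z:
ZZ:Z:
ZZZ::
gen 4: :::::
:::::
Z::Z:
ZZ:Z:
ZZZ::
gen 5: :::::
:::::
Z::Z:
:Z:Z:
::Z::
gen 6: :::::
:::::
Z::ZZ
:Z::Z
::Z:Z
gen 7: :::::
:::::
Z:ZZZ
::ZZZ
::::Z
gen 8: :::::
:Z:::
:Z:ZZ
:ZZZZ
::::Z
gen 9: :::::
:Z:::
:Z::Z
:Z:::
:::ZZ
gen 10: :::::
:Z::Z
:Z:Z:
:Z::Z
:::ZZ
gen 11: :::Z:
:ZZZ:
:Z:::
:Z::Z
:::ZZ
gen 12: :::Z:
ZZZZ:
Z::::
ZZ::Z
:::ZZ
gen 13: :::Z:
ZZZZ:
Z::::
ZZ:::
:::::
gen 14: :::Z:
Z:ZZ:
:ZZ::
Z::::
:::::
gen 15: :::Z:
Z:ZZ:
:ZZ::
:::::
ZZ:::
gen 16: :::Z:
Z:ZZ:
:ZZ:Z
:::ZZ
ZZ::Z
gen 17: ::::Z
Z:ZZZ
:ZZ:Z
:::ZZ
ZZ::Z
gen 18: Z:::Z
:ZZZZ
ZZZ:Z
:::ZZ
ZZ::Z
gen 19: Z:::Z
:ZZZZ
ZZ::Z
:ZZ:Z
ZZZ:Z
gen 20: Z:::Z
ZZZZZ
::::Z
ZZZ:Z
ZZZ:Z
gen 21: Z::ZZ
ZZ:::
:::ZZ
ZZZ:Z
ZZZ:Z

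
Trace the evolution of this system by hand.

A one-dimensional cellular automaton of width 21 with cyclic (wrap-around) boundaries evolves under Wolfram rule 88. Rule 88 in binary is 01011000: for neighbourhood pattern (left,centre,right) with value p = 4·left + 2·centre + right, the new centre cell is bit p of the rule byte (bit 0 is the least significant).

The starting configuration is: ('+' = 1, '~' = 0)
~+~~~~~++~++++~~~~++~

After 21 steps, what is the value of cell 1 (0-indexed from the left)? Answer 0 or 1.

0

step 0: ~+~~~~~++~++++~~~~++~
step 1: ~~+~~~~++~+~~++~~~+++
step 2: +~~+~~~++~~+~+++~~+~+
step 3: ++~~+~~+++~~~+~++~~~+
step 4: ~++~~+~+~++~~~~+++~~+
step 5: ~+++~~~~~+++~~~+~++~~
step 6: ~+~++~~~~+~++~~~~+++~
step 7: ~~~+++~~~~~+++~~~+~++
step 8: +~~+~++~~~~+~++~~~~++
step 9: ++~~~+++~~~~~+++~~~+~
step 10: +++~~+~++~~~~+~++~~~~
step 11: +~++~~~+++~~~~~+++~~~
step 12: ~~+++~~+~++~~~~+~++~~
step 13: ~~+~++~~~+++~~~~~+++~
step 14: ~~~~+++~~+~++~~~~+~++
step 15: +~~~+~++~~~+++~~~~~++
step 16: ++~~~~+++~~+~++~~~~+~
step 17: +++~~~+~++~~~+++~~~~~
step 18: +~++~~~~+++~~+~++~~~~
step 19: ~~+++~~~+~++~~~+++~~~
step 20: ~~+~++~~~~+++~~+~++~~
step 21: ~~~~+++~~~+~++~~~+++~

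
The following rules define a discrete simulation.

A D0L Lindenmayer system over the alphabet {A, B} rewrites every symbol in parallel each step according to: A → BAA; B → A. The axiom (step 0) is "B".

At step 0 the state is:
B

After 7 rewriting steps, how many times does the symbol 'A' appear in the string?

k=0  B
k=1  A
k=2  BAA
k=3  ABAABAA
k=4  BAAABAABAAABAABAA
k=5  ABAABAABAAABAABAAABAABAABAAABAABAAABAABAA
k=6  BAAABAABAAABAABAAABAABAABAAABAABAAABAABAABAAABAABAAABAABAAABAABAABAAABAABAAABAABAABAAABAABAAABAABAA
k=7  ABAABAABAAABAABAAABAABAABAAABAABAAABAABAABAAABAABAAABAABAA…BAAABAABAAABAABAAABAABAABAAABAABAAABAABAABAAABAABAAABAABAA  (len 239)

169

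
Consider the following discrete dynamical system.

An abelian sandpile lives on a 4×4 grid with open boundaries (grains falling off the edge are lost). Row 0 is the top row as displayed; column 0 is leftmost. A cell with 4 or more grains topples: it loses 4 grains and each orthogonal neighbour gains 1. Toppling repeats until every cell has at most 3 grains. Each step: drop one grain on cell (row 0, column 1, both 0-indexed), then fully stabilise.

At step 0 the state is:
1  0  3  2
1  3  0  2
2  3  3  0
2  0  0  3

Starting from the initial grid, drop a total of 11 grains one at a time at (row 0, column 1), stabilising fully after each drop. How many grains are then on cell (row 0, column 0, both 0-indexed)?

0

0) 1  0  3  2
1  3  0  2
2  3  3  0
2  0  0  3
1) 1  1  3  2
1  3  0  2
2  3  3  0
2  0  0  3
2) 1  2  3  2
1  3  0  2
2  3  3  0
2  0  0  3
3) 1  3  3  2
1  3  0  2
2  3  3  0
2  0  0  3
4) 2  2  0  3
2  1  3  2
3  1  0  1
2  1  1  3
5) 2  3  0  3
2  1  3  2
3  1  0  1
2  1  1  3
6) 3  0  1  3
2  2  3  2
3  1  0  1
2  1  1  3
7) 3  1  1  3
2  2  3  2
3  1  0  1
2  1  1  3
8) 3  2  1  3
2  2  3  2
3  1  0  1
2  1  1  3
9) 3  3  1  3
2  2  3  2
3  1  0  1
2  1  1  3
10) 0  1  2  3
3  3  3  2
3  1  0  1
2  1  1  3
11) 0  2  2  3
3  3  3  2
3  1  0  1
2  1  1  3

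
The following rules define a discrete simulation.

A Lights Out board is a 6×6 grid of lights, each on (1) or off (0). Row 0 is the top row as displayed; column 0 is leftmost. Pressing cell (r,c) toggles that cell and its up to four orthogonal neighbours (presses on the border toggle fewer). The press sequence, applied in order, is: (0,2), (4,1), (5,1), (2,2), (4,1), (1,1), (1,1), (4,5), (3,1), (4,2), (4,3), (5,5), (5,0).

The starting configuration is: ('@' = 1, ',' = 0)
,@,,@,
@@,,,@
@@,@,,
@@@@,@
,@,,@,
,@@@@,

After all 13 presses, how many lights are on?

13

0) ,@,,@,
@@,,,@
@@,@,,
@@@@,@
,@,,@,
,@@@@,
1) ,,@@@,
@@@,,@
@@,@,,
@@@@,@
,@,,@,
,@@@@,
2) ,,@@@,
@@@,,@
@@,@,,
@,@@,@
@,@,@,
,,@@@,
3) ,,@@@,
@@@,,@
@@,@,,
@,@@,@
@@@,@,
@@,@@,
4) ,,@@@,
@@,,,@
@,@,,,
@,,@,@
@@@,@,
@@,@@,
5) ,,@@@,
@@,,,@
@,@,,,
@@,@,@
,,,,@,
@,,@@,
6) ,@@@@,
,,@,,@
@@@,,,
@@,@,@
,,,,@,
@,,@@,
7) ,,@@@,
@@,,,@
@,@,,,
@@,@,@
,,,,@,
@,,@@,
8) ,,@@@,
@@,,,@
@,@,,,
@@,@,,
,,,,,@
@,,@@@
9) ,,@@@,
@@,,,@
@@@,,,
,,@@,,
,@,,,@
@,,@@@
10) ,,@@@,
@@,,,@
@@@,,,
,,,@,,
,,@@,@
@,@@@@
11) ,,@@@,
@@,,,@
@@@,,,
,,,,,,
,,,,@@
@,@,@@
12) ,,@@@,
@@,,,@
@@@,,,
,,,,,,
,,,,@,
@,@,,,
13) ,,@@@,
@@,,,@
@@@,,,
,,,,,,
@,,,@,
,@@,,,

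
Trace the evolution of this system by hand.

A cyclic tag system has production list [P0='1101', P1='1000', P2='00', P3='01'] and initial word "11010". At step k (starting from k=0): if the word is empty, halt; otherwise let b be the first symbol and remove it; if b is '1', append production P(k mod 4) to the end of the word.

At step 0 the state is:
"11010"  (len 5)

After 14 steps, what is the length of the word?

t=0: "11010"  (len 5)
t=1: "10101101"  (len 8)
t=2: "01011011000"  (len 11)
t=3: "1011011000"  (len 10)
t=4: "01101100001"  (len 11)
t=5: "1101100001"  (len 10)
t=6: "1011000011000"  (len 13)
t=7: "01100001100000"  (len 14)
t=8: "1100001100000"  (len 13)
t=9: "1000011000001101"  (len 16)
t=10: "0000110000011011000"  (len 19)
t=11: "000110000011011000"  (len 18)
t=12: "00110000011011000"  (len 17)
t=13: "0110000011011000"  (len 16)
t=14: "110000011011000"  (len 15)

15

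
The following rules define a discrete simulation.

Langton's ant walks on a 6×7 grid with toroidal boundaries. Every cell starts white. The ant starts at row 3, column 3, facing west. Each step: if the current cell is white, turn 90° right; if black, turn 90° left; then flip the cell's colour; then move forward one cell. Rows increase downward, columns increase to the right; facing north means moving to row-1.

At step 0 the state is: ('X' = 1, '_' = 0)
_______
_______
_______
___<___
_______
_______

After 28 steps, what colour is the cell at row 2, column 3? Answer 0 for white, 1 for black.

1

step 0: _______
_______
_______
___<___
_______
_______
step 1: _______
_______
___^___
___X___
_______
_______
step 2: _______
_______
___X>__
___X___
_______
_______
step 3: _______
_______
___XX__
___Xv__
_______
_______
step 4: _______
_______
___XX__
___<X__
_______
_______
step 5: _______
_______
___XX__
____X__
___v___
_______
step 6: _______
_______
___XX__
____X__
__<X___
_______
step 7: _______
_______
___XX__
__^_X__
__XX___
_______
step 8: _______
_______
___XX__
__X>X__
__XX___
_______
step 9: _______
_______
___XX__
__XXX__
__Xv___
_______
step 10: _______
_______
___XX__
__XXX__
__X_>__
_______
step 11: _______
_______
___XX__
__XXX__
__X_X__
____v__
step 12: _______
_______
___XX__
__XXX__
__X_X__
___<X__
step 13: _______
_______
___XX__
__XXX__
__X^X__
___XX__
step 14: _______
_______
___XX__
__XXX__
__XX>__
___XX__
step 15: _______
_______
___XX__
__XX^__
__XX___
___XX__
step 16: _______
_______
___XX__
__X<___
__XX___
___XX__
step 17: _______
_______
___XX__
__X____
__Xv___
___XX__
step 18: _______
_______
___XX__
__X____
__X_>__
___XX__
step 19: _______
_______
___XX__
__X____
__X_X__
___Xv__
step 20: _______
_______
___XX__
__X____
__X_X__
___X_>_
step 21: _____v_
_______
___XX__
__X____
__X_X__
___X_X_
step 22: ____<X_
_______
___XX__
__X____
__X_X__
___X_X_
step 23: ____XX_
_______
___XX__
__X____
__X_X__
___X^X_
step 24: ____XX_
_______
___XX__
__X____
__X_X__
___XX>_
step 25: ____XX_
_______
___XX__
__X____
__X_X^_
___XX__
step 26: ____XX_
_______
___XX__
__X____
__X_XX>
___XX__
step 27: ____XX_
_______
___XX__
__X____
__X_XXX
___XX_v
step 28: ____XX_
_______
___XX__
__X____
__X_XXX
___XX<X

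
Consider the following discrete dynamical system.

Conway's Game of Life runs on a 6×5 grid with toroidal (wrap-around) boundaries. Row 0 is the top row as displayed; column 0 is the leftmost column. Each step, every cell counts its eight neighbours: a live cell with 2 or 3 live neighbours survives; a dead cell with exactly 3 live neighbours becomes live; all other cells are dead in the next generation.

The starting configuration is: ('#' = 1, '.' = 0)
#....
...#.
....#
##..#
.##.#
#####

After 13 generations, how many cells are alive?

step 0: #....
...#.
....#
##..#
.##.#
#####
step 1: #....
....#
...##
.##.#
.....
.....
step 2: .....
#..##
..#.#
#.#.#
.....
.....
step 3: ....#
#..##
..#..
##..#
.....
.....
step 4: #..##
#..##
..#..
##...
#....
.....
step 5: #..#.
###..
..##.
##...
##...
#....
step 6: #.#..
#....
...##
#...#
....#
#....
step 7: #...#
##.#.
...#.
#....
....#
##..#
step 8: ..##.
####.
###..
....#
.#..#
.#.#.
step 9: #....
#....
.....
..###
..###
##.##
step 10: .....
.....
...##
..#.#
.....
.#...
step 11: .....
.....
...##
....#
.....
.....
step 12: .....
.....
...##
...##
.....
.....
step 13: .....
.....
...##
...##
.....
.....

4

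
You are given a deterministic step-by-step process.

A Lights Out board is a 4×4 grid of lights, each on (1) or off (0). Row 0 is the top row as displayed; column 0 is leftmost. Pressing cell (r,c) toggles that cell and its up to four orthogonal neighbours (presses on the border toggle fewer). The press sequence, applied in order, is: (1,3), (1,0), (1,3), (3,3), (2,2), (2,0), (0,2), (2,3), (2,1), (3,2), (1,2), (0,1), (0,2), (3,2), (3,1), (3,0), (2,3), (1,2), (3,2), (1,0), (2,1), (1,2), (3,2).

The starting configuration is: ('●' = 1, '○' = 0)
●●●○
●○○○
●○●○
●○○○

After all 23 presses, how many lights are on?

7

gen 0: ●●●○
●○○○
●○●○
●○○○
gen 1: ●●●●
●○●●
●○●●
●○○○
gen 2: ○●●●
○●●●
○○●●
●○○○
gen 3: ○●●○
○●○○
○○●○
●○○○
gen 4: ○●●○
○●○○
○○●●
●○●●
gen 5: ○●●○
○●●○
○●○○
●○○●
gen 6: ○●●○
●●●○
●○○○
○○○●
gen 7: ○○○●
●●○○
●○○○
○○○●
gen 8: ○○○●
●●○●
●○●●
○○○○
gen 9: ○○○●
●○○●
○●○●
○●○○
gen 10: ○○○●
●○○●
○●●●
○○●●
gen 11: ○○●●
●●●○
○●○●
○○●●
gen 12: ●●○●
●○●○
○●○●
○○●●
gen 13: ●○●○
●○○○
○●○●
○○●●
gen 14: ●○●○
●○○○
○●●●
○●○○
gen 15: ●○●○
●○○○
○○●●
●○●○
gen 16: ●○●○
●○○○
●○●●
○●●○
gen 17: ●○●○
●○○●
●○○○
○●●●
gen 18: ●○○○
●●●○
●○●○
○●●●
gen 19: ●○○○
●●●○
●○○○
○○○○
gen 20: ○○○○
○○●○
○○○○
○○○○
gen 21: ○○○○
○●●○
●●●○
○●○○
gen 22: ○○●○
○○○●
●●○○
○●○○
gen 23: ○○●○
○○○●
●●●○
○○●●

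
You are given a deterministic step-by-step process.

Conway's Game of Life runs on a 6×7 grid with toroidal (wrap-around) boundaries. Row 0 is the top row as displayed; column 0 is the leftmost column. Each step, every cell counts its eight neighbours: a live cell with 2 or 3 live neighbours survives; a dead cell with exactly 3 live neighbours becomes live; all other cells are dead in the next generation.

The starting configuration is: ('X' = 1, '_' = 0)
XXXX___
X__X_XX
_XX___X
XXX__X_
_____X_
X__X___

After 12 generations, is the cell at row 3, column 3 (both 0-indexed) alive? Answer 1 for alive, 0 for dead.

0

[0] XXXX___
X__X_XX
_XX___X
XXX__X_
_____X_
X__X___
[1] ___X___
___XXX_
___XX__
X_X__X_
X_X_X__
X__XX_X
[2] __X___X
__X__X_
__X___X
__X__XX
X_X_X__
XXX_XXX
[3] __X_X__
_XXX_XX
_XXX__X
X_X__XX
__X_X__
__X_X__
[4] ____X__
_____XX
_______
X___XXX
__X_X_X
_XX_XX_
[5] ___XX_X
_____X_
X___X__
X__XX_X
__X____
_XX_X__
[6] __XXX__
___X_XX
X__XX__
XX_XXXX
X_X_XX_
_XX_XX_
[7] _X____X
_____XX
_X_____
_______
_______
______X
[8] ______X
_____XX
_______
_______
_______
X______
[9] X____XX
_____XX
_______
_______
_______
_______
[10] X____X_
X____X_
_______
_______
_______
______X
[11] X____X_
_______
_______
_______
_______
______X
[12] ______X
_______
_______
_______
_______
______X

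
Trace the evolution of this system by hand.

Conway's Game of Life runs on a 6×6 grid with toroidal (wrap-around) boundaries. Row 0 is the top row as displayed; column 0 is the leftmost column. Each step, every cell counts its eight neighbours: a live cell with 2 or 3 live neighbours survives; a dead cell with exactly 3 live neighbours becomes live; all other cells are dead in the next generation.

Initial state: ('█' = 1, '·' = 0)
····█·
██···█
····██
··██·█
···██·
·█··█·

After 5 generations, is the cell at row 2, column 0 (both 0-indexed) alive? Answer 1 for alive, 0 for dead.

0) ····█·
██···█
····██
··██·█
···██·
·█··█·
1) ·█··█·
█·····
·███··
··█··█
·····█
····██
2) █···█·
█··█··
████··
█████·
█····█
█···██
3) ██·██·
█··██·
······
····█·
··█···
·█··█·
4) ██····
█████·
···███
······
···█··
██··██
5) ······
······
██···█
···█··
█···██
·██·██

1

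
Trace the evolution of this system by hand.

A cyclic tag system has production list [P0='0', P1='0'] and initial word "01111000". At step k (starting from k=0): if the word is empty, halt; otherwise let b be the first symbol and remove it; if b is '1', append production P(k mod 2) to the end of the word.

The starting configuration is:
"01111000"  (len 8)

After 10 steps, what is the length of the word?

2

step 0: "01111000"  (len 8)
step 1: "1111000"  (len 7)
step 2: "1110000"  (len 7)
step 3: "1100000"  (len 7)
step 4: "1000000"  (len 7)
step 5: "0000000"  (len 7)
step 6: "000000"  (len 6)
step 7: "00000"  (len 5)
step 8: "0000"  (len 4)
step 9: "000"  (len 3)
step 10: "00"  (len 2)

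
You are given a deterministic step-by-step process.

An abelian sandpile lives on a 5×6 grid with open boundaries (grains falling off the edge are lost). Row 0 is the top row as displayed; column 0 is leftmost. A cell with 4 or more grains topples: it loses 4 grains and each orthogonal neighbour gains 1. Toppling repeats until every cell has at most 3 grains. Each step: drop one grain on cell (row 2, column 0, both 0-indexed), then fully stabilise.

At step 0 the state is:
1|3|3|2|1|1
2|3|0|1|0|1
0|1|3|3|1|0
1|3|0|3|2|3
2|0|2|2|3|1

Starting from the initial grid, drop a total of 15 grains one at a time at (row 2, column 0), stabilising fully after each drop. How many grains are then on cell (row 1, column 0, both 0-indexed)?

gen 0: 1|3|3|2|1|1
2|3|0|1|0|1
0|1|3|3|1|0
1|3|0|3|2|3
2|0|2|2|3|1
gen 1: 1|3|3|2|1|1
2|3|0|1|0|1
1|1|3|3|1|0
1|3|0|3|2|3
2|0|2|2|3|1
gen 2: 1|3|3|2|1|1
2|3|0|1|0|1
2|1|3|3|1|0
1|3|0|3|2|3
2|0|2|2|3|1
gen 3: 1|3|3|2|1|1
2|3|0|1|0|1
3|1|3|3|1|0
1|3|0|3|2|3
2|0|2|2|3|1
gen 4: 1|3|3|2|1|1
3|3|0|1|0|1
0|2|3|3|1|0
2|3|0|3|2|3
2|0|2|2|3|1
gen 5: 1|3|3|2|1|1
3|3|0|1|0|1
1|2|3|3|1|0
2|3|0|3|2|3
2|0|2|2|3|1
gen 6: 1|3|3|2|1|1
3|3|0|1|0|1
2|2|3|3|1|0
2|3|0|3|2|3
2|0|2|2|3|1
gen 7: 1|3|3|2|1|1
3|3|0|1|0|1
3|2|3|3|1|0
2|3|0|3|2|3
2|0|2|2|3|1
gen 8: 3|1|0|3|1|1
1|2|3|2|0|1
3|2|1|1|2|0
0|1|3|0|3|3
3|1|2|3|3|1
gen 9: 3|1|0|3|1|1
2|2|3|2|0|1
0|3|1|1|2|0
1|1|3|0|3|3
3|1|2|3|3|1
gen 10: 3|1|0|3|1|1
2|2|3|2|0|1
1|3|1|1|2|0
1|1|3|0|3|3
3|1|2|3|3|1
gen 11: 3|1|0|3|1|1
2|2|3|2|0|1
2|3|1|1|2|0
1|1|3|0|3|3
3|1|2|3|3|1
gen 12: 3|1|0|3|1|1
2|2|3|2|0|1
3|3|1|1|2|0
1|1|3|0|3|3
3|1|2|3|3|1
gen 13: 3|1|0|3|1|1
3|3|3|2|0|1
1|0|2|1|2|0
2|2|3|0|3|3
3|1|2|3|3|1
gen 14: 3|1|0|3|1|1
3|3|3|2|0|1
2|0|2|1|2|0
2|2|3|0|3|3
3|1|2|3|3|1
gen 15: 3|1|0|3|1|1
3|3|3|2|0|1
3|0|2|1|2|0
2|2|3|0|3|3
3|1|2|3|3|1

3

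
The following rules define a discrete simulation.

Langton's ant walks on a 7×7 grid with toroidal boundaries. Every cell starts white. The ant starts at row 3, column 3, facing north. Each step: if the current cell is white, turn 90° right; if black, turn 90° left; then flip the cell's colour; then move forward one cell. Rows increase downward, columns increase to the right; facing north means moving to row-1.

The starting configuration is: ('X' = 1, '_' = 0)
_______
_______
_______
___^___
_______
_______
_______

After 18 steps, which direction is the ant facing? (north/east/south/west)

south

[0] _______
_______
_______
___^___
_______
_______
_______
[1] _______
_______
_______
___X>__
_______
_______
_______
[2] _______
_______
_______
___XX__
____v__
_______
_______
[3] _______
_______
_______
___XX__
___<X__
_______
_______
[4] _______
_______
_______
___^X__
___XX__
_______
_______
[5] _______
_______
_______
__<_X__
___XX__
_______
_______
[6] _______
_______
__^____
__X_X__
___XX__
_______
_______
[7] _______
_______
__X>___
__X_X__
___XX__
_______
_______
[8] _______
_______
__XX___
__XvX__
___XX__
_______
_______
[9] _______
_______
__XX___
__<XX__
___XX__
_______
_______
[10] _______
_______
__XX___
___XX__
__vXX__
_______
_______
[11] _______
_______
__XX___
___XX__
_<XXX__
_______
_______
[12] _______
_______
__XX___
_^_XX__
_XXXX__
_______
_______
[13] _______
_______
__XX___
_X>XX__
_XXXX__
_______
_______
[14] _______
_______
__XX___
_XXXX__
_XvXX__
_______
_______
[15] _______
_______
__XX___
_XXXX__
_X_>X__
_______
_______
[16] _______
_______
__XX___
_XX^X__
_X__X__
_______
_______
[17] _______
_______
__XX___
_X<_X__
_X__X__
_______
_______
[18] _______
_______
__XX___
_X__X__
_Xv_X__
_______
_______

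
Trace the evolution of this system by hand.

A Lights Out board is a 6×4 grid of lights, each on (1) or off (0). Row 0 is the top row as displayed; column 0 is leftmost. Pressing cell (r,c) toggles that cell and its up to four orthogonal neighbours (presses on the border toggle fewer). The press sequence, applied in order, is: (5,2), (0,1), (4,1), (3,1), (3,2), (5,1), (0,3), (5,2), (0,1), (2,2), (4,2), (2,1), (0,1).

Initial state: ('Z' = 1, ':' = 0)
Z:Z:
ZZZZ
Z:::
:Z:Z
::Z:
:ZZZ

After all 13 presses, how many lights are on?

16

t=0: Z:Z:
ZZZZ
Z:::
:Z:Z
::Z:
:ZZZ
t=1: Z:Z:
ZZZZ
Z:::
:Z:Z
::::
::::
t=2: :Z::
Z:ZZ
Z:::
:Z:Z
::::
::::
t=3: :Z::
Z:ZZ
Z:::
:::Z
ZZZ:
:Z::
t=4: :Z::
Z:ZZ
ZZ::
ZZZZ
Z:Z:
:Z::
t=5: :Z::
Z:ZZ
ZZZ:
Z:::
Z:::
:Z::
t=6: :Z::
Z:ZZ
ZZZ:
Z:::
ZZ::
Z:Z:
t=7: :ZZZ
Z:Z:
ZZZ:
Z:::
ZZ::
Z:Z:
t=8: :ZZZ
Z:Z:
ZZZ:
Z:::
ZZZ:
ZZ:Z
t=9: Z::Z
ZZZ:
ZZZ:
Z:::
ZZZ:
ZZ:Z
t=10: Z::Z
ZZ::
Z::Z
Z:Z:
ZZZ:
ZZ:Z
t=11: Z::Z
ZZ::
Z::Z
Z:::
Z::Z
ZZZZ
t=12: Z::Z
Z:::
:ZZZ
ZZ::
Z::Z
ZZZZ
t=13: :ZZZ
ZZ::
:ZZZ
ZZ::
Z::Z
ZZZZ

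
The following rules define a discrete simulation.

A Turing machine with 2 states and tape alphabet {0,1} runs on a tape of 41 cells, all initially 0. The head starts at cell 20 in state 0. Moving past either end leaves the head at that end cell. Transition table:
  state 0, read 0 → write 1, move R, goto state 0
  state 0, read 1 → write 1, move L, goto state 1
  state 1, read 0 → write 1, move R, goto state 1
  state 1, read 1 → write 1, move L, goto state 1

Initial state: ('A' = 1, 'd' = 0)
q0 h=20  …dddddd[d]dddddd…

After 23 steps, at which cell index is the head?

k=0  q0 h=20  …dddddd[d]dddddd…
k=1  q0 h=21  …dddddA[d]dddddd…
k=2  q0 h=22  …ddddAA[d]dddddd…
k=3  q0 h=23  …dddAAA[d]dddddd…
k=4  q0 h=24  …ddAAAA[d]dddddd…
k=5  q0 h=25  …dAAAAA[d]dddddd…
k=6  q0 h=26  …AAAAAA[d]dddddd…
k=7  q0 h=27  …AAAAAA[d]dddddd…
k=8  q0 h=28  …AAAAAA[d]dddddd…
k=9  q0 h=29  …AAAAAA[d]dddddd…
k=10  q0 h=30  …AAAAAA[d]dddddd…
k=11  q0 h=31  …AAAAAA[d]dddddd…
k=12  q0 h=32  …AAAAAA[d]dddddd…
k=13  q0 h=33  …AAAAAA[d]dddddd…
k=14  q0 h=34  …AAAAAA[d]dddddd|
k=15  q0 h=35  …AAAAAA[d]ddddd|
k=16  q0 h=36  …AAAAAA[d]dddd|
k=17  q0 h=37  …AAAAAA[d]ddd|
k=18  q0 h=38  …AAAAAA[d]dd|
k=19  q0 h=39  …AAAAAA[d]d|
k=20  q0 h=40  …AAAAAA[d]|
k=21  q0 h=40  …AAAAAA[A]|
k=22  q1 h=39  …AAAAAA[A]A|
k=23  q1 h=38  …AAAAAA[A]AA|

38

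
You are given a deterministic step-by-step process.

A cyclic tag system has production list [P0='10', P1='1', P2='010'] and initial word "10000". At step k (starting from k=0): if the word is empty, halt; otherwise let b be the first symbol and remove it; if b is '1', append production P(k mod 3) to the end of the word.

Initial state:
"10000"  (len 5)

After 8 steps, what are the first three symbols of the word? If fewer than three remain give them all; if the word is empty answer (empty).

10

step 0: "10000"  (len 5)
step 1: "000010"  (len 6)
step 2: "00010"  (len 5)
step 3: "0010"  (len 4)
step 4: "010"  (len 3)
step 5: "10"  (len 2)
step 6: "0010"  (len 4)
step 7: "010"  (len 3)
step 8: "10"  (len 2)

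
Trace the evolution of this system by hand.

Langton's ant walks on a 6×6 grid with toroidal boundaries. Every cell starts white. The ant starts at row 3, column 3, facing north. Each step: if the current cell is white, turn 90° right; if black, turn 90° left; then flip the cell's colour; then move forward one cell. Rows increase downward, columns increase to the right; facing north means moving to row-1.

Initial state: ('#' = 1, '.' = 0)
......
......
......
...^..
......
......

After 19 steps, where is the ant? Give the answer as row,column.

4,1

gen 0: ......
......
......
...^..
......
......
gen 1: ......
......
......
...#>.
......
......
gen 2: ......
......
......
...##.
....v.
......
gen 3: ......
......
......
...##.
...<#.
......
gen 4: ......
......
......
...^#.
...##.
......
gen 5: ......
......
......
..<.#.
...##.
......
gen 6: ......
......
..^...
..#.#.
...##.
......
gen 7: ......
......
..#>..
..#.#.
...##.
......
gen 8: ......
......
..##..
..#v#.
...##.
......
gen 9: ......
......
..##..
..<##.
...##.
......
gen 10: ......
......
..##..
...##.
..v##.
......
gen 11: ......
......
..##..
...##.
.<###.
......
gen 12: ......
......
..##..
.^.##.
.####.
......
gen 13: ......
......
..##..
.#>##.
.####.
......
gen 14: ......
......
..##..
.####.
.#v##.
......
gen 15: ......
......
..##..
.####.
.#.>#.
......
gen 16: ......
......
..##..
.##^#.
.#..#.
......
gen 17: ......
......
..##..
.#<.#.
.#..#.
......
gen 18: ......
......
..##..
.#..#.
.#v.#.
......
gen 19: ......
......
..##..
.#..#.
.<#.#.
......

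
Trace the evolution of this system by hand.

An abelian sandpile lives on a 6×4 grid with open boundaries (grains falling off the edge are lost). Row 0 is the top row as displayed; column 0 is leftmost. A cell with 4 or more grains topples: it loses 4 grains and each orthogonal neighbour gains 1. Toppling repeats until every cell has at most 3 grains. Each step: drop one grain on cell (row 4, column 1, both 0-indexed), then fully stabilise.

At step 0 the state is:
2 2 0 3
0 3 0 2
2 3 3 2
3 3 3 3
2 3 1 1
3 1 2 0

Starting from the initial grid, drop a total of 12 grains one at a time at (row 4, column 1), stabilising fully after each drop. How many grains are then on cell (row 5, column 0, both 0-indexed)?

3

[0] 2 2 0 3
0 3 0 2
2 3 3 2
3 3 3 3
2 3 1 1
3 1 2 0
[1] 2 3 0 3
2 0 2 3
0 3 2 0
2 3 2 1
1 2 3 2
0 3 2 0
[2] 2 3 0 3
2 0 2 3
0 3 2 0
2 3 2 1
1 3 3 2
0 3 2 0
[3] 2 3 0 3
2 1 3 3
1 1 0 1
3 2 1 2
2 3 2 3
1 1 0 1
[4] 2 3 0 3
2 1 3 3
1 1 0 1
3 3 1 2
3 0 3 3
1 2 0 1
[5] 2 3 0 3
2 1 3 3
1 1 0 1
3 3 1 2
3 1 3 3
1 2 0 1
[6] 2 3 0 3
2 1 3 3
1 1 0 1
3 3 1 2
3 2 3 3
1 2 0 1
[7] 2 3 0 3
2 1 3 3
1 1 0 1
3 3 1 2
3 3 3 3
1 2 0 1
[8] 2 3 0 3
2 1 3 3
2 2 0 1
1 1 3 3
1 3 1 0
2 3 1 2
[9] 2 3 0 3
2 1 3 3
2 2 0 1
1 2 3 3
2 1 2 0
3 0 2 2
[10] 2 3 0 3
2 1 3 3
2 2 0 1
1 2 3 3
2 2 2 0
3 0 2 2
[11] 2 3 0 3
2 1 3 3
2 2 0 1
1 2 3 3
2 3 2 0
3 0 2 2
[12] 2 3 0 3
2 1 3 3
2 2 0 1
1 3 3 3
3 0 3 0
3 1 2 2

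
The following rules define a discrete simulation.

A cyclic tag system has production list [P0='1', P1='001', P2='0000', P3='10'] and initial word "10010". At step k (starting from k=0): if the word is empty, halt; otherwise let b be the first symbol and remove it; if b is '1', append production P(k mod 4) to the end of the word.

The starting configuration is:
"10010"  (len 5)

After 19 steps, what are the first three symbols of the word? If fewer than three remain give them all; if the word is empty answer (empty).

gen 0: "10010"  (len 5)
gen 1: "00101"  (len 5)
gen 2: "0101"  (len 4)
gen 3: "101"  (len 3)
gen 4: "0110"  (len 4)
gen 5: "110"  (len 3)
gen 6: "10001"  (len 5)
gen 7: "00010000"  (len 8)
gen 8: "0010000"  (len 7)
gen 9: "010000"  (len 6)
gen 10: "10000"  (len 5)
gen 11: "00000000"  (len 8)
gen 12: "0000000"  (len 7)
gen 13: "000000"  (len 6)
gen 14: "00000"  (len 5)
gen 15: "0000"  (len 4)
gen 16: "000"  (len 3)
gen 17: "00"  (len 2)
gen 18: "0"  (len 1)
gen 19: (halted — word empty)

(empty)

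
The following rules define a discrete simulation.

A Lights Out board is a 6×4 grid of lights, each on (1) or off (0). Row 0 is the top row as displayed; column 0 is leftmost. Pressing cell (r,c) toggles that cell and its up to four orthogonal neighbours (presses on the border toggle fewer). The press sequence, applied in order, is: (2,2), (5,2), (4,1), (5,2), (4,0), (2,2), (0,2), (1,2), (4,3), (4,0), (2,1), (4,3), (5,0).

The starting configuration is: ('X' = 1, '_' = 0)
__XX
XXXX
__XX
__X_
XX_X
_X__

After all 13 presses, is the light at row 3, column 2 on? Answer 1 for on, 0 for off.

1

step 0: __XX
XXXX
__XX
__X_
XX_X
_X__
step 1: __XX
XX_X
_X__
____
XX_X
_X__
step 2: __XX
XX_X
_X__
____
XXXX
__XX
step 3: __XX
XX_X
_X__
_X__
___X
_XXX
step 4: __XX
XX_X
_X__
_X__
__XX
____
step 5: __XX
XX_X
_X__
XX__
XXXX
X___
step 6: __XX
XXXX
__XX
XXX_
XXXX
X___
step 7: _X__
XX_X
__XX
XXX_
XXXX
X___
step 8: _XX_
X_X_
___X
XXX_
XXXX
X___
step 9: _XX_
X_X_
___X
XXXX
XX__
X__X
step 10: _XX_
X_X_
___X
_XXX
____
___X
step 11: _XX_
XXX_
XXXX
__XX
____
___X
step 12: _XX_
XXX_
XXXX
__X_
__XX
____
step 13: _XX_
XXX_
XXXX
__X_
X_XX
XX__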